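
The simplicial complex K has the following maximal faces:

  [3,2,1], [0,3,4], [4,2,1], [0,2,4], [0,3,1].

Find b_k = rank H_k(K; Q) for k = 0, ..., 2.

b_0 = 1, b_1 = 1, b_2 = 0.

Order the vertices as 0 < 1 < 2 < 3 < 4. Listing each simplex with vertices in this order, K has dimension 2 with simplices:

  0-simplices (5): [0], [1], [2], [3], [4]
  1-simplices (10): [0,1], [0,2], [0,3], [0,4], [1,2], [1,3], [1,4], [2,3], [2,4], [3,4]
  2-simplices (5): [0,1,3], [0,2,4], [0,3,4], [1,2,3], [1,2,4]

Hence C_0 ≅ Z^5, C_1 ≅ Z^10, C_2 ≅ Z^5.

The boundary map ∂_1: C_1 → C_0 is given by ∂[p,q] = [q] − [p].
The 5×10 boundary matrix has rank 4 and Smith normal form diag(1,1,1,1).

∂_2: C_2 → C_1 acts by ∂[p,q,r] = [q,r] − [p,r] + [p,q]. For instance
  ∂[1,2,3] = [2,3] − [1,3] + [1,2],
  ∂[0,2,4] = [2,4] − [0,4] + [0,2].
As a 10×5 matrix over Z this has rank 5, with invariant factors (1,1,1,1,1).

Computing H_k = (kernel of ∂_k) / (image of ∂_{k+1}):

  H_0: rank C_0 − rank ∂_1 = 5 − 4 = 1, and the invariant factors of ∂_1 are all 1, so H_0 = Z.
  H_1: rank ker ∂_1 − rank ∂_2 = (10 − 4) − 5 = 1, and the invariant factors of ∂_2 are all 1, so H_1 = Z.
  H_2: rank ker ∂_2 − rank ∂_3 = (5 − 5) − 0 = 0, and there is no ∂_3, so H_2 = 0.

Hence the Betti numbers are b_0 = 1, b_1 = 1, b_2 = 0.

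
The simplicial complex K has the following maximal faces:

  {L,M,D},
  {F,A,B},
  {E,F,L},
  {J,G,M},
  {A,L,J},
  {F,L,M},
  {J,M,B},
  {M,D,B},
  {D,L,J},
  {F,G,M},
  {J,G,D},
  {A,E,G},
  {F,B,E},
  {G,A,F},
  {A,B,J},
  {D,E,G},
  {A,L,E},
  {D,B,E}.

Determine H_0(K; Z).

Fix the vertex order A < B < D < E < F < G < J < L < M and write every simplex with vertices in increasing order. Then dim K = 2 and the simplices of K are:

  0-simplices (9): A, B, D, E, F, G, J, L, M
  1-simplices (27): AB, AE, AF, AG, AJ, AL, BD, BE, BF, BJ, BM, DE, DG, DJ, DL, DM, EF, EG, EL, FG, FL, FM, GJ, GM, JL, JM, LM
  2-simplices (18): ABF, ABJ, AEG, AEL, AFG, AJL, BDE, BDM, BEF, BJM, DEG, DGJ, DJL, DLM, EFL, FGM, FLM, GJM

so the chain groups are C_0 ≅ Z^9, C_1 ≅ Z^27, C_2 ≅ Z^18.

∂_1: C_1 → C_0 maps an edge to its endpoints' difference, ∂[p,q] = q − p.
The 9×27 boundary matrix has rank 8 and Smith normal form diag(1,1,1,1,1,1,1,1).

Boundary ∂_2: C_2 → C_1 acts by ∂[p,q,r] = [q,r] − [p,r] + [p,q]. For instance
  ∂DGJ = GJ − DJ + DG,
  ∂AFG = FG − AG + AF.
This gives a 27×18 integer matrix of rank 18; reducing to Smith normal form yields diagonal entries (1,1,1,1,1,1,1,1,1,1,1,1,1,1,1,1,1,2).

Reading off H_k = ker ∂_k / im ∂_{k+1}:

  H_0: rank C_0 − rank ∂_1 = 9 − 8 = 1, and the invariant factors of ∂_1 are all 1, so H_0 = Z.

H_0 = Z.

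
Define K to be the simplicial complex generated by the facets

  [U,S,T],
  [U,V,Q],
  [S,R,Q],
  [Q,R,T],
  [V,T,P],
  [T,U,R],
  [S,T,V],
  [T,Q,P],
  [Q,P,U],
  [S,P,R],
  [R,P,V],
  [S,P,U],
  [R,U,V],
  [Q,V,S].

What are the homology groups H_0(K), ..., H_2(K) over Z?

We work with the vertex ordering P < Q < R < S < T < U < V. The simplices of K, each written with vertices in increasing order, are:

  0-simplices (7): P, Q, R, S, T, U, V
  1-simplices (21): PQ, PR, PS, PT, PU, PV, QR, QS, QT, QU, QV, RS, RT, RU, RV, ST, SU, SV, TU, TV, UV
  2-simplices (14): PQT, PQU, PRS, PRV, PSU, PTV, QRS, QRT, QSV, QUV, RTU, RUV, STU, STV

so the chain groups are C_0 ≅ Z^7, C_1 ≅ Z^21, C_2 ≅ Z^14.

The boundary map ∂_1: C_1 → C_0 sends each edge [p,q] (with p < q) to q − p. For instance
  ∂QS = S − Q.
The resulting 7×21 matrix has rank 6, and its Smith normal form has invariant factors (1,1,1,1,1,1).

The boundary map ∂_2: C_2 → C_1 maps a triangle to the signed sum of its edges. For instance
  ∂STU = TU − SU + ST,
  ∂PQU = QU − PU + PQ.
The resulting 21×14 matrix has rank 13, and its Smith normal form has invariant factors (1,1,1,1,1,1,1,1,1,1,1,1,1).

From H_k ≅ ker(∂_k) / im(∂_{k+1}) we obtain:

  H_0: rank C_0 − rank ∂_1 = 7 − 6 = 1, and the invariant factors of ∂_1 are all 1, so H_0 ≅ Z.
  H_1: rank ker ∂_1 − rank ∂_2 = (21 − 6) − 13 = 2, and the invariant factors of ∂_2 are all 1, so H_1 ≅ Z^2.
  H_2: rank ker ∂_2 − rank ∂_3 = (14 − 13) − 0 = 1, and there is no ∂_3, so H_2 ≅ Z.

(K is a triangulation of the torus T^2.)

H_0 ≅ Z,  H_1 ≅ Z^2,  H_2 ≅ Z.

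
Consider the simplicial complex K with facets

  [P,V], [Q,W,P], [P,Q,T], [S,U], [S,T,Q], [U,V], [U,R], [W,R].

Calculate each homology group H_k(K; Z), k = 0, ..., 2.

We work with the vertex ordering P < Q < R < S < T < U < V < W. The simplices of K, each written with vertices in increasing order, are:

  0-simplices (8): P, Q, R, S, T, U, V, W
  1-simplices (12): PQ, PT, PV, PW, QS, QT, QW, RU, RW, ST, SU, UV
  2-simplices (3): PQT, PQW, QST

Hence C_0 ≅ Z^8, C_1 ≅ Z^12, C_2 ≅ Z^3.

Boundary ∂_1: C_1 → C_0 is given by ∂[p,q] = [q] − [p]. For instance
  ∂RW = W − R.
The resulting 8×12 matrix has rank 7, and its Smith normal form has invariant factors (1,1,1,1,1,1,1).

Boundary ∂_2: C_2 → C_1 maps a triangle to the signed sum of its edges. For instance
  ∂QST = ST − QT + QS,
  ∂PQT = QT − PT + PQ.
The resulting 12×3 matrix has rank 3, and its Smith normal form has invariant factors (1,1,1).

Computing H_k = (kernel of ∂_k) / (image of ∂_{k+1}):

  H_0: rank C_0 − rank ∂_1 = 8 − 7 = 1, and the invariant factors of ∂_1 are all 1, so H_0 = Z.
  H_1: rank ker ∂_1 − rank ∂_2 = (12 − 7) − 3 = 2, and the invariant factors of ∂_2 are all 1, so H_1 = Z^2.
  H_2: rank ker ∂_2 − rank ∂_3 = (3 − 3) − 0 = 0, and there is no ∂_3, so H_2 = 0.

As a check, the Euler characteristic is 8 − 12 + 3 = -1, which agrees with 1 − 2 + 0 = -1.

H_0 ≅ Z,  H_1 ≅ Z^2,  H_2 = 0.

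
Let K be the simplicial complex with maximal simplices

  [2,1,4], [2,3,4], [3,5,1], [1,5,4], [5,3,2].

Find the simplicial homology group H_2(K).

Take the total order 1 < 2 < 3 < 4 < 5 on the vertex set. Then K (dimension 2) consists of the simplices:

  0-simplices (5): [1], [2], [3], [4], [5]
  1-simplices (10): [1,2], [1,3], [1,4], [1,5], [2,3], [2,4], [2,5], [3,4], [3,5], [4,5]
  2-simplices (5): [1,2,4], [1,3,5], [1,4,5], [2,3,4], [2,3,5]

so the chain groups are C_0 ≅ Z^5, C_1 ≅ Z^10, C_2 ≅ Z^5.

∂_1: C_1 → C_0 maps an edge to its endpoints' difference, ∂[p,q] = q − p. For instance
  ∂[1,3] = [3] − [1].
As a 5×10 matrix over Z this has rank 4, with invariant factors (1,1,1,1).

The boundary map ∂_2: C_2 → C_1 maps a triangle to the signed sum of its edges. For instance
  ∂[1,3,5] = [3,5] − [1,5] + [1,3],
  ∂[2,3,5] = [3,5] − [2,5] + [2,3].
The resulting 10×5 matrix has rank 5, and its Smith normal form has invariant factors (1,1,1,1,1).

Computing H_k = (kernel of ∂_k) / (image of ∂_{k+1}):

  H_2: rank ker ∂_2 − rank ∂_3 = (5 − 5) − 0 = 0, and there is no ∂_3, so H_2 = 0.

H_2 ≅ 0.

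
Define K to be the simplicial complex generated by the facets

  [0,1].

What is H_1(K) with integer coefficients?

We work with the vertex ordering 0 < 1. The simplices of K, each written with vertices in increasing order, are:

  0-simplices (2): [0], [1]
  1-simplices (1): [0,1]

giving chain groups C_0 ≅ Z^2, C_1 ≅ Z^1.

∂_1: C_1 → C_0 is given by ∂[p,q] = [q] − [p]. For instance
  ∂[0,1] = [1] − [0].
This gives a 2×1 integer matrix of rank 1; reducing to Smith normal form yields diagonal entries (1).

Reading off H_k = ker ∂_k / im ∂_{k+1}:

  H_1: rank ker ∂_1 − rank ∂_2 = (1 − 1) − 0 = 0, and there is no ∂_2, so H_1 = 0.

(K is a triangulation of the 1-simplex.)

H_1 ≅ 0.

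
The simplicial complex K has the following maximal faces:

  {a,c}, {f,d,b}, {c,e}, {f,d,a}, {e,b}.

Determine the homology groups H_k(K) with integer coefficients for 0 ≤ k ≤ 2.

H_0 ≅ Z,  H_1 ≅ Z,  H_2 = 0.

K has 6 vertices, 8 edges, 2 triangles.
rank ∂_0 = 0, rank ∂_1 = 5 ⇒ b_0 = 6 − 0 − 5 = 1; all invariant factors of ∂_1 are 1 so no torsion. So H_0 = Z.
rank ∂_1 = 5, rank ∂_2 = 2 ⇒ b_1 = 8 − 5 − 2 = 1; all invariant factors of ∂_2 are 1 so no torsion. So H_1 = Z.
rank ∂_2 = 2, rank ∂_3 = 0 ⇒ b_2 = 2 − 2 − 0 = 0. So H_2 = 0.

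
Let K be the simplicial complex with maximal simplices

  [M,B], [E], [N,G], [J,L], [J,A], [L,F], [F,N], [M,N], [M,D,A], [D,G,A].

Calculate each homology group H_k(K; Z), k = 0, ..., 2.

H_0 ≅ Z^2,  H_1 ≅ Z^2,  H_2 = 0.

Order the vertices as A < B < D < E < F < G < J < L < M < N. Listing each simplex with vertices in this order, K has dimension 2 with simplices:

  0-simplices (10): A, B, D, E, F, G, J, L, M, N
  1-simplices (12): AD, AG, AJ, AM, BM, DG, DM, FL, FN, GN, JL, MN
  2-simplices (2): ADG, ADM

so the chain groups are C_0 ≅ Z^10, C_1 ≅ Z^12, C_2 ≅ Z^2.

∂_1: C_1 → C_0 is given by ∂[p,q] = [q] − [p].
This gives a 10×12 integer matrix of rank 8; reducing to Smith normal form yields diagonal entries (1,1,1,1,1,1,1,1).

The boundary map ∂_2: C_2 → C_1 maps a triangle to the signed sum of its edges. For instance
  ∂ADM = DM − AM + AD,
  ∂ADG = DG − AG + AD.
The 12×2 boundary matrix has rank 2 and Smith normal form diag(1,1).

Computing H_k = (kernel of ∂_k) / (image of ∂_{k+1}):

  H_0: rank C_0 − rank ∂_1 = 10 − 8 = 2, and the invariant factors of ∂_1 are all 1, so H_0 ≅ Z^2.
  H_1: rank ker ∂_1 − rank ∂_2 = (12 − 8) − 2 = 2, and the invariant factors of ∂_2 are all 1, so H_1 ≅ Z^2.
  H_2: rank ker ∂_2 − rank ∂_3 = (2 − 2) − 0 = 0, and there is no ∂_3, so H_2 ≅ 0.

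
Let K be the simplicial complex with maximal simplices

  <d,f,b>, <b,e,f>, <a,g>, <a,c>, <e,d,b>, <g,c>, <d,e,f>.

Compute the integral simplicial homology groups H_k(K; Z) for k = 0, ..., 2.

Fix the vertex order a < b < c < d < e < f < g and write every simplex with vertices in increasing order. Then dim K = 2 and the simplices of K are:

  0-simplices (7): a, b, c, d, e, f, g
  1-simplices (9): ac, ag, bd, be, bf, cg, de, df, ef
  2-simplices (4): bde, bdf, bef, def

Hence C_0 ≅ Z^7, C_1 ≅ Z^9, C_2 ≅ Z^4.

∂_1: C_1 → C_0 is given by ∂[p,q] = [q] − [p]. For instance
  ∂df = f − d.
As a 7×9 matrix over Z this has rank 5, with invariant factors (1,1,1,1,1).

Boundary ∂_2: C_2 → C_1 sends each 2-simplex [p,q,r] to [q,r] − [p,r] + [p,q]. For instance
  ∂bdf = df − bf + bd,
  ∂def = ef − df + de.
The resulting 9×4 matrix has rank 3, and its Smith normal form has invariant factors (1,1,1).

Reading off H_k = ker ∂_k / im ∂_{k+1}:

  H_0: rank C_0 − rank ∂_1 = 7 − 5 = 2, and the invariant factors of ∂_1 are all 1, so H_0 ≅ Z^2.
  H_1: rank ker ∂_1 − rank ∂_2 = (9 − 5) − 3 = 1, and the invariant factors of ∂_2 are all 1, so H_1 ≅ Z.
  H_2: rank ker ∂_2 − rank ∂_3 = (4 − 3) − 0 = 1, and there is no ∂_3, so H_2 ≅ Z.

H_0 = Z^2,  H_1 = Z,  H_2 = Z.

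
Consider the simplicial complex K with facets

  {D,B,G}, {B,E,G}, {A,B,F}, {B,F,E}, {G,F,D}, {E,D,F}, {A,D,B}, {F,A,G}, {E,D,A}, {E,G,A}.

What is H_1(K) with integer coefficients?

Order the vertices as A < B < D < E < F < G. Listing each simplex with vertices in this order, K has dimension 2 with simplices:

  0-simplices (6): A, B, D, E, F, G
  1-simplices (15): AB, AD, AE, AF, AG, BD, BE, BF, BG, DE, DF, DG, EF, EG, FG
  2-simplices (10): ABD, ABF, ADE, AEG, AFG, BDG, BEF, BEG, DEF, DFG

giving chain groups C_0 ≅ Z^6, C_1 ≅ Z^15, C_2 ≅ Z^10.

∂_1: C_1 → C_0 is given by ∂[p,q] = [q] − [p].
As a 6×15 matrix over Z this has rank 5, with invariant factors (1,1,1,1,1).

∂_2: C_2 → C_1 acts by ∂[p,q,r] = [q,r] − [p,r] + [p,q]. For instance
  ∂BEG = EG − BG + BE,
  ∂DEF = EF − DF + DE.
As a 15×10 matrix over Z this has rank 10, with invariant factors (1,1,1,1,1,1,1,1,1,2).

Now H_k = ker ∂_k / im ∂_{k+1}, so:

  H_1: rank ker ∂_1 − rank ∂_2 = (15 − 5) − 10 = 0, and ∂_2 has invariant factor 2 > 1, so H_1 = Z_2.

(K is a triangulation of the real projective plane RP^2.)

H_1 ≅ Z_2.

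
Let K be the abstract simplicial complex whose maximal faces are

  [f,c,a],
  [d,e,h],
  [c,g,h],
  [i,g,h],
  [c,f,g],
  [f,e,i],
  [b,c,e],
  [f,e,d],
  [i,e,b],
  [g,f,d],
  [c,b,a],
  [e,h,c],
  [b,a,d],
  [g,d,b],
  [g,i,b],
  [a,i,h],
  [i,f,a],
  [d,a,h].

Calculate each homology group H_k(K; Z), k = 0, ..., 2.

Order the vertices as a < b < c < d < e < f < g < h < i. Listing each simplex with vertices in this order, K has dimension 2 with simplices:

  0-simplices (9): a, b, c, d, e, f, g, h, i
  1-simplices (27): ab, ac, ad, af, ah, ai, bc, bd, be, bg, bi, ce, cf, cg, ch, de, df, dg, dh, ef, eh, ei, fg, fi, gh, gi, hi
  2-simplices (18): abc, abd, acf, adh, afi, ahi, bce, bdg, bei, bgi, ceh, cfg, cgh, def, deh, dfg, efi, ghi

so the chain groups are C_0 ≅ Z^9, C_1 ≅ Z^27, C_2 ≅ Z^18.

∂_1: C_1 → C_0 sends each edge [p,q] (with p < q) to q − p. For instance
  ∂dg = g − d.
The 9×27 boundary matrix has rank 8 and Smith normal form diag(1,1,1,1,1,1,1,1).

∂_2: C_2 → C_1 acts by ∂[p,q,r] = [q,r] − [p,r] + [p,q]. For instance
  ∂cfg = fg − cg + cf,
  ∂cgh = gh − ch + cg.
The resulting 27×18 matrix has rank 17, and its Smith normal form has invariant factors (1,1,1,1,1,1,1,1,1,1,1,1,1,1,1,1,1).

From H_k ≅ ker(∂_k) / im(∂_{k+1}) we obtain:

  H_0: rank C_0 − rank ∂_1 = 9 − 8 = 1, and the invariant factors of ∂_1 are all 1, so H_0 ≅ Z.
  H_1: rank ker ∂_1 − rank ∂_2 = (27 − 8) − 17 = 2, and the invariant factors of ∂_2 are all 1, so H_1 ≅ Z^2.
  H_2: rank ker ∂_2 − rank ∂_3 = (18 − 17) − 0 = 1, and there is no ∂_3, so H_2 ≅ Z.

(K is a triangulation of the torus T^2.)

H_0 = Z,  H_1 = Z^2,  H_2 = Z.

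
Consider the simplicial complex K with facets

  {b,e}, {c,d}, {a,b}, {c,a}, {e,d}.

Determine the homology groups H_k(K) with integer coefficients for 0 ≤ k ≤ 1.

Fix the vertex order a < b < c < d < e and write every simplex with vertices in increasing order. Then dim K = 1 and the simplices of K are:

  0-simplices (5): a, b, c, d, e
  1-simplices (5): ab, ac, be, cd, de

so the chain groups are C_0 ≅ Z^5, C_1 ≅ Z^5.

Boundary ∂_1: C_1 → C_0 maps an edge to its endpoints' difference, ∂[p,q] = q − p. For instance
  ∂de = e − d.
The 5×5 boundary matrix has rank 4 and Smith normal form diag(1,1,1,1).

From H_k ≅ ker(∂_k) / im(∂_{k+1}) we obtain:

  H_0: rank C_0 − rank ∂_1 = 5 − 4 = 1, and the invariant factors of ∂_1 are all 1, so H_0 = Z.
  H_1: rank ker ∂_1 − rank ∂_2 = (5 − 4) − 0 = 1, and there is no ∂_2, so H_1 = Z.

As a check, the Euler characteristic is 5 − 5 = 0, which agrees with 1 − 1 = 0.

H_0 ≅ Z,  H_1 ≅ Z.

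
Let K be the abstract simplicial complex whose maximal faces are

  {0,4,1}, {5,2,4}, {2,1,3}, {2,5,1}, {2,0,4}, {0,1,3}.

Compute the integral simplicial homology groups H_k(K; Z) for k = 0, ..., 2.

We work with the vertex ordering 0 < 1 < 2 < 3 < 4 < 5. The simplices of K, each written with vertices in increasing order, are:

  0-simplices (6): [0], [1], [2], [3], [4], [5]
  1-simplices (12): [0,1], [0,2], [0,3], [0,4], [1,2], [1,3], [1,4], [1,5], [2,3], [2,4], [2,5], [4,5]
  2-simplices (6): [0,1,3], [0,1,4], [0,2,4], [1,2,3], [1,2,5], [2,4,5]

giving chain groups C_0 ≅ Z^6, C_1 ≅ Z^12, C_2 ≅ Z^6.

∂_1: C_1 → C_0 maps an edge to its endpoints' difference, ∂[p,q] = q − p. For instance
  ∂[2,4] = [4] − [2].
The resulting 6×12 matrix has rank 5, and its Smith normal form has invariant factors (1,1,1,1,1).

Boundary ∂_2: C_2 → C_1 acts by ∂[p,q,r] = [q,r] − [p,r] + [p,q]. For instance
  ∂[0,1,4] = [1,4] − [0,4] + [0,1],
  ∂[0,2,4] = [2,4] − [0,4] + [0,2].
The resulting 12×6 matrix has rank 6, and its Smith normal form has invariant factors (1,1,1,1,1,1).

Reading off H_k = ker ∂_k / im ∂_{k+1}:

  H_0: rank C_0 − rank ∂_1 = 6 − 5 = 1, and the invariant factors of ∂_1 are all 1, so H_0 ≅ Z.
  H_1: rank ker ∂_1 − rank ∂_2 = (12 − 5) − 6 = 1, and the invariant factors of ∂_2 are all 1, so H_1 ≅ Z.
  H_2: rank ker ∂_2 − rank ∂_3 = (6 − 6) − 0 = 0, and there is no ∂_3, so H_2 ≅ 0.

H_0 ≅ Z,  H_1 ≅ Z,  H_2 = 0.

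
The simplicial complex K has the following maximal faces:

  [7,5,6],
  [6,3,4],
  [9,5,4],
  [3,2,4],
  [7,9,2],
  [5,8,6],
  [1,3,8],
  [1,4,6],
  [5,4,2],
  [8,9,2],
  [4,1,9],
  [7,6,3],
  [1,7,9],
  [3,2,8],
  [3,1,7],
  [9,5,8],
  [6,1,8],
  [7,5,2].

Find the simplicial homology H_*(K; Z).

Fix the vertex order 1 < 2 < 3 < 4 < 5 < 6 < 7 < 8 < 9 and write every simplex with vertices in increasing order. Then dim K = 2 and the simplices of K are:

  0-simplices (9): [1], [2], [3], [4], [5], [6], [7], [8], [9]
  1-simplices (27): (27 of them)
  2-simplices (18): [1,3,7], [1,3,8], [1,4,6], [1,4,9], [1,6,8], [1,7,9], [2,3,4], [2,3,8], [2,4,5], [2,5,7], [2,7,9], [2,8,9], [3,4,6], [3,6,7], [4,5,9], [5,6,7], [5,6,8], [5,8,9]

giving chain groups C_0 ≅ Z^9, C_1 ≅ Z^27, C_2 ≅ Z^18.

∂_1: C_1 → C_0 maps an edge to its endpoints' difference, ∂[p,q] = q − p. For instance
  ∂[3,6] = [6] − [3].
The resulting 9×27 matrix has rank 8, and its Smith normal form has invariant factors (1,1,1,1,1,1,1,1).

The boundary map ∂_2: C_2 → C_1 maps a triangle to the signed sum of its edges. For instance
  ∂[2,3,8] = [3,8] − [2,8] + [2,3],
  ∂[1,4,6] = [4,6] − [1,6] + [1,4].
As a 27×18 matrix over Z this has rank 18, with invariant factors (1,1,1,1,1,1,1,1,1,1,1,1,1,1,1,1,1,2).

Now H_k = ker ∂_k / im ∂_{k+1}, so:

  H_0: rank C_0 − rank ∂_1 = 9 − 8 = 1, and the invariant factors of ∂_1 are all 1, so H_0 ≅ Z.
  H_1: rank ker ∂_1 − rank ∂_2 = (27 − 8) − 18 = 1, and ∂_2 has invariant factor 2 > 1, so H_1 ≅ Z ⊕ Z/2.
  H_2: rank ker ∂_2 − rank ∂_3 = (18 − 18) − 0 = 0, and there is no ∂_3, so H_2 ≅ 0.

As a check, the Euler characteristic is 9 − 27 + 18 = 0, which agrees with 1 − 1 + 0 = 0.

H_0 ≅ Z,  H_1 ≅ Z ⊕ Z/2,  H_2 = 0.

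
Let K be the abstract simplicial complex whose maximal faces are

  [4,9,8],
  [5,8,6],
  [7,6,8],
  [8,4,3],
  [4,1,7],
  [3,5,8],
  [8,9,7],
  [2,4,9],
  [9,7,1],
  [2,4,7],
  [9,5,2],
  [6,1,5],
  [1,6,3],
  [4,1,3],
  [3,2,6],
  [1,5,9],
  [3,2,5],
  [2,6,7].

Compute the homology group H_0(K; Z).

Take the total order 1 < 2 < 3 < 4 < 5 < 6 < 7 < 8 < 9 on the vertex set. Then K (dimension 2) consists of the simplices:

  0-simplices (9): [1], [2], [3], [4], [5], [6], [7], [8], [9]
  1-simplices (27): (27 of them)
  2-simplices (18): [1,3,4], [1,3,6], [1,4,7], [1,5,6], [1,5,9], [1,7,9], [2,3,5], [2,3,6], [2,4,7], [2,4,9], [2,5,9], [2,6,7], [3,4,8], [3,5,8], [4,8,9], [5,6,8], [6,7,8], [7,8,9]

Hence C_0 ≅ Z^9, C_1 ≅ Z^27, C_2 ≅ Z^18.

∂_1: C_1 → C_0 is given by ∂[p,q] = [q] − [p]. For instance
  ∂[2,6] = [6] − [2].
As a 9×27 matrix over Z this has rank 8, with invariant factors (1,1,1,1,1,1,1,1).

The boundary map ∂_2: C_2 → C_1 acts by ∂[p,q,r] = [q,r] − [p,r] + [p,q]. For instance
  ∂[6,7,8] = [7,8] − [6,8] + [6,7],
  ∂[1,5,6] = [5,6] − [1,6] + [1,5].
The 27×18 boundary matrix has rank 18 and Smith normal form diag(1,1,1,1,1,1,1,1,1,1,1,1,1,1,1,1,1,2).

From H_k ≅ ker(∂_k) / im(∂_{k+1}) we obtain:

  H_0: rank C_0 − rank ∂_1 = 9 − 8 = 1, and the invariant factors of ∂_1 are all 1, so H_0 = Z.

H_0 ≅ Z.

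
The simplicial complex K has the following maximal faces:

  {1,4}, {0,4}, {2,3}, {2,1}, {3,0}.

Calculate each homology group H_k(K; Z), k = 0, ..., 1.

H_0 ≅ Z,  H_1 ≅ Z.

Fix the vertex order 0 < 1 < 2 < 3 < 4 and write every simplex with vertices in increasing order. Then dim K = 1 and the simplices of K are:

  0-simplices (5): [0], [1], [2], [3], [4]
  1-simplices (5): [0,3], [0,4], [1,2], [1,4], [2,3]

so the chain groups are C_0 ≅ Z^5, C_1 ≅ Z^5.

∂_1: C_1 → C_0 sends each edge [p,q] (with p < q) to q − p.
The resulting 5×5 matrix has rank 4, and its Smith normal form has invariant factors (1,1,1,1).

From H_k ≅ ker(∂_k) / im(∂_{k+1}) we obtain:

  H_0: rank C_0 − rank ∂_1 = 5 − 4 = 1, and the invariant factors of ∂_1 are all 1, so H_0 = Z.
  H_1: rank ker ∂_1 − rank ∂_2 = (5 − 4) − 0 = 1, and there is no ∂_2, so H_1 = Z.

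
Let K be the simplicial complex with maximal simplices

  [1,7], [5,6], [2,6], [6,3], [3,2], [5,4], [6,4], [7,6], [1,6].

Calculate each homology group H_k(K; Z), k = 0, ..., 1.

We work with the vertex ordering 1 < 2 < 3 < 4 < 5 < 6 < 7. The simplices of K, each written with vertices in increasing order, are:

  0-simplices (7): [1], [2], [3], [4], [5], [6], [7]
  1-simplices (9): [1,6], [1,7], [2,3], [2,6], [3,6], [4,5], [4,6], [5,6], [6,7]

Hence C_0 ≅ Z^7, C_1 ≅ Z^9.

∂_1: C_1 → C_0 maps an edge to its endpoints' difference, ∂[p,q] = q − p. For instance
  ∂[6,7] = [7] − [6].
This gives a 7×9 integer matrix of rank 6; reducing to Smith normal form yields diagonal entries (1,1,1,1,1,1).

Computing H_k = (kernel of ∂_k) / (image of ∂_{k+1}):

  H_0: rank C_0 − rank ∂_1 = 7 − 6 = 1, and the invariant factors of ∂_1 are all 1, so H_0 ≅ Z.
  H_1: rank ker ∂_1 − rank ∂_2 = (9 − 6) − 0 = 3, and there is no ∂_2, so H_1 ≅ Z^3.

H_0 = Z,  H_1 = Z^3.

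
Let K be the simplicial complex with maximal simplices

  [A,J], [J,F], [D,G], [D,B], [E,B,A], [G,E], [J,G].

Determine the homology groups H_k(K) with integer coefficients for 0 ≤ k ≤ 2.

H_0 = Z,  H_1 = Z^2,  H_2 = 0.

Order the vertices as A < B < D < E < F < G < J. Listing each simplex with vertices in this order, K has dimension 2 with simplices:

  0-simplices (7): A, B, D, E, F, G, J
  1-simplices (9): AB, AE, AJ, BD, BE, DG, EG, FJ, GJ
  2-simplices (1): ABE

Hence C_0 ≅ Z^7, C_1 ≅ Z^9, C_2 ≅ Z^1.

Boundary ∂_1: C_1 → C_0 sends each edge [p,q] (with p < q) to q − p. For instance
  ∂BD = D − B.
The resulting 7×9 matrix has rank 6, and its Smith normal form has invariant factors (1,1,1,1,1,1).

The boundary map ∂_2: C_2 → C_1 sends each 2-simplex [p,q,r] to [q,r] − [p,r] + [p,q]. For instance
  ∂ABE = BE − AE + AB.
As a 9×1 matrix over Z this has rank 1, with invariant factors (1).

From H_k ≅ ker(∂_k) / im(∂_{k+1}) we obtain:

  H_0: rank C_0 − rank ∂_1 = 7 − 6 = 1, and the invariant factors of ∂_1 are all 1, so H_0 ≅ Z.
  H_1: rank ker ∂_1 − rank ∂_2 = (9 − 6) − 1 = 2, and the invariant factors of ∂_2 are all 1, so H_1 ≅ Z^2.
  H_2: rank ker ∂_2 − rank ∂_3 = (1 − 1) − 0 = 0, and there is no ∂_3, so H_2 ≅ 0.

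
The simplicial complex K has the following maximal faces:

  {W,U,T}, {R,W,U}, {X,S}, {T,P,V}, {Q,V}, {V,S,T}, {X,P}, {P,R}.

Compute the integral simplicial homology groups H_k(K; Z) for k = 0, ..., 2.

Fix the vertex order P < Q < R < S < T < U < V < W < X and write every simplex with vertices in increasing order. Then dim K = 2 and the simplices of K are:

  0-simplices (9): P, Q, R, S, T, U, V, W, X
  1-simplices (14): PR, PT, PV, PX, QV, RU, RW, ST, SV, SX, TU, TV, TW, UW
  2-simplices (4): PTV, RUW, STV, TUW

so the chain groups are C_0 ≅ Z^9, C_1 ≅ Z^14, C_2 ≅ Z^4.

The boundary map ∂_1: C_1 → C_0 maps an edge to its endpoints' difference, ∂[p,q] = q − p. For instance
  ∂ST = T − S.
As a 9×14 matrix over Z this has rank 8, with invariant factors (1,1,1,1,1,1,1,1).

The boundary map ∂_2: C_2 → C_1 sends each 2-simplex [p,q,r] to [q,r] − [p,r] + [p,q]. For instance
  ∂TUW = UW − TW + TU,
  ∂RUW = UW − RW + RU.
As a 14×4 matrix over Z this has rank 4, with invariant factors (1,1,1,1).

From H_k ≅ ker(∂_k) / im(∂_{k+1}) we obtain:

  H_0: rank C_0 − rank ∂_1 = 9 − 8 = 1, and the invariant factors of ∂_1 are all 1, so H_0 = Z.
  H_1: rank ker ∂_1 − rank ∂_2 = (14 − 8) − 4 = 2, and the invariant factors of ∂_2 are all 1, so H_1 = Z^2.
  H_2: rank ker ∂_2 − rank ∂_3 = (4 − 4) − 0 = 0, and there is no ∂_3, so H_2 = 0.

H_0 = Z,  H_1 = Z^2,  H_2 = 0.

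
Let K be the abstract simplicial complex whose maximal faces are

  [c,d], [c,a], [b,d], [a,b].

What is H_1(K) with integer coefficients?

H_1 ≅ Z.

Order the vertices as a < b < c < d. Listing each simplex with vertices in this order, K has dimension 1 with simplices:

  0-simplices (4): a, b, c, d
  1-simplices (4): ab, ac, bd, cd

so the chain groups are C_0 ≅ Z^4, C_1 ≅ Z^4.

The boundary map ∂_1: C_1 → C_0 maps an edge to its endpoints' difference, ∂[p,q] = q − p. For instance
  ∂ac = c − a.
This gives a 4×4 integer matrix of rank 3; reducing to Smith normal form yields diagonal entries (1,1,1).

Reading off H_k = ker ∂_k / im ∂_{k+1}:

  H_1: rank ker ∂_1 − rank ∂_2 = (4 − 3) − 0 = 1, and there is no ∂_2, so H_1 ≅ Z.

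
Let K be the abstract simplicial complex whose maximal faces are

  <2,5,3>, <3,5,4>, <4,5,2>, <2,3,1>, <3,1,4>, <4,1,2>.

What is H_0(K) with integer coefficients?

H_0 ≅ Z.

Order the vertices as 1 < 2 < 3 < 4 < 5. Listing each simplex with vertices in this order, K has dimension 2 with simplices:

  0-simplices (5): [1], [2], [3], [4], [5]
  1-simplices (9): [1,2], [1,3], [1,4], [2,3], [2,4], [2,5], [3,4], [3,5], [4,5]
  2-simplices (6): [1,2,3], [1,2,4], [1,3,4], [2,3,5], [2,4,5], [3,4,5]

giving chain groups C_0 ≅ Z^5, C_1 ≅ Z^9, C_2 ≅ Z^6.

∂_1: C_1 → C_0 maps an edge to its endpoints' difference, ∂[p,q] = q − p. For instance
  ∂[1,2] = [2] − [1].
The 5×9 boundary matrix has rank 4 and Smith normal form diag(1,1,1,1).

The boundary map ∂_2: C_2 → C_1 acts by ∂[p,q,r] = [q,r] − [p,r] + [p,q]. For instance
  ∂[1,3,4] = [3,4] − [1,4] + [1,3],
  ∂[2,4,5] = [4,5] − [2,5] + [2,4].
The resulting 9×6 matrix has rank 5, and its Smith normal form has invariant factors (1,1,1,1,1).

Computing H_k = (kernel of ∂_k) / (image of ∂_{k+1}):

  H_0: rank C_0 − rank ∂_1 = 5 − 4 = 1, and the invariant factors of ∂_1 are all 1, so H_0 ≅ Z.

(K is a triangulation of the 2-sphere S^2.)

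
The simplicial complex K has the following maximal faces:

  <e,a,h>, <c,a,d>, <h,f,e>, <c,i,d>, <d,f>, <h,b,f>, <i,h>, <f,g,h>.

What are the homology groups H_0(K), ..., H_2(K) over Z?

H_0 = Z,  H_1 = Z^2,  H_2 = 0.

Fix the vertex order a < b < c < d < e < f < g < h < i and write every simplex with vertices in increasing order. Then dim K = 2 and the simplices of K are:

  0-simplices (9): a, b, c, d, e, f, g, h, i
  1-simplices (16): ac, ad, ae, ah, bf, bh, cd, ci, df, di, ef, eh, fg, fh, gh, hi
  2-simplices (6): acd, aeh, bfh, cdi, efh, fgh

so the chain groups are C_0 ≅ Z^9, C_1 ≅ Z^16, C_2 ≅ Z^6.

∂_1: C_1 → C_0 is given by ∂[p,q] = [q] − [p].
The 9×16 boundary matrix has rank 8 and Smith normal form diag(1,1,1,1,1,1,1,1).

Boundary ∂_2: C_2 → C_1 maps a triangle to the signed sum of its edges. For instance
  ∂acd = cd − ad + ac,
  ∂bfh = fh − bh + bf.
The resulting 16×6 matrix has rank 6, and its Smith normal form has invariant factors (1,1,1,1,1,1).

Now H_k = ker ∂_k / im ∂_{k+1}, so:

  H_0: rank C_0 − rank ∂_1 = 9 − 8 = 1, and the invariant factors of ∂_1 are all 1, so H_0 = Z.
  H_1: rank ker ∂_1 − rank ∂_2 = (16 − 8) − 6 = 2, and the invariant factors of ∂_2 are all 1, so H_1 = Z^2.
  H_2: rank ker ∂_2 − rank ∂_3 = (6 − 6) − 0 = 0, and there is no ∂_3, so H_2 = 0.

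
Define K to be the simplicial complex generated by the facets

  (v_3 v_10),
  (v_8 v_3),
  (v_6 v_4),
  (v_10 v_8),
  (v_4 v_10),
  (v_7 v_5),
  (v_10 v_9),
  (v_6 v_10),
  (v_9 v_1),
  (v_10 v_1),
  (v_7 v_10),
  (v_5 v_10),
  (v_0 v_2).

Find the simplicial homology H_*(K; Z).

H_0 = Z^2,  H_1 = Z^4.

Take the total order v_0 < v_1 < v_2 < v_3 < v_4 < v_5 < v_6 < v_7 < v_8 < v_9 < v_10 on the vertex set. Then K (dimension 1) consists of the simplices:

  0-simplices (11): [v_0], [v_1], [v_2], [v_3], [v_4], [v_5], [v_6], [v_7], [v_8], [v_9], [v_10]
  1-simplices (13): [v_0,v_2], [v_1,v_9], [v_1,v_10], [v_3,v_8], [v_3,v_10], [v_4,v_6], [v_4,v_10], [v_5,v_7], [v_5,v_10], [v_6,v_10], [v_7,v_10], [v_8,v_10], [v_9,v_10]

giving chain groups C_0 ≅ Z^11, C_1 ≅ Z^13.

Boundary ∂_1: C_1 → C_0 maps an edge to its endpoints' difference, ∂[p,q] = q − p. For instance
  ∂[v_1,v_10] = [v_10] − [v_1].
The 11×13 boundary matrix has rank 9 and Smith normal form diag(1,1,1,1,1,1,1,1,1).

Reading off H_k = ker ∂_k / im ∂_{k+1}:

  H_0: rank C_0 − rank ∂_1 = 11 − 9 = 2, and the invariant factors of ∂_1 are all 1, so H_0 = Z^2.
  H_1: rank ker ∂_1 − rank ∂_2 = (13 − 9) − 0 = 4, and there is no ∂_2, so H_1 = Z^4.

As a check, the Euler characteristic is 11 − 13 = -2, which agrees with 2 − 4 = -2.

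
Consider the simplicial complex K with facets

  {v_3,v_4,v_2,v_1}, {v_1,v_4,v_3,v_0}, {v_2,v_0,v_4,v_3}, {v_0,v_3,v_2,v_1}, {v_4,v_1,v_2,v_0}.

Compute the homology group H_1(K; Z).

Take the total order v_0 < v_1 < v_2 < v_3 < v_4 on the vertex set. Then K (dimension 3) consists of the simplices:

  0-simplices (5): [v_0], [v_1], [v_2], [v_3], [v_4]
  1-simplices (10): [v_0,v_1], [v_0,v_2], [v_0,v_3], [v_0,v_4], [v_1,v_2], [v_1,v_3], [v_1,v_4], [v_2,v_3], [v_2,v_4], [v_3,v_4]
  2-simplices (10): [v_0,v_1,v_2], [v_0,v_1,v_3], [v_0,v_1,v_4], [v_0,v_2,v_3], [v_0,v_2,v_4], [v_0,v_3,v_4], [v_1,v_2,v_3], [v_1,v_2,v_4], [v_1,v_3,v_4], [v_2,v_3,v_4]
  3-simplices (5): [v_0,v_1,v_2,v_3], [v_0,v_1,v_2,v_4], [v_0,v_1,v_3,v_4], [v_0,v_2,v_3,v_4], [v_1,v_2,v_3,v_4]

giving chain groups C_0 ≅ Z^5, C_1 ≅ Z^10, C_2 ≅ Z^10, C_3 ≅ Z^5.

Boundary ∂_1: C_1 → C_0 sends each edge [p,q] (with p < q) to q − p.
The 5×10 boundary matrix has rank 4 and Smith normal form diag(1,1,1,1).

Boundary ∂_2: C_2 → C_1 maps a triangle to the signed sum of its edges. For instance
  ∂[v_0,v_1,v_2] = [v_1,v_2] − [v_0,v_2] + [v_0,v_1],
  ∂[v_0,v_1,v_4] = [v_1,v_4] − [v_0,v_4] + [v_0,v_1].
As a 10×10 matrix over Z this has rank 6, with invariant factors (1,1,1,1,1,1).

∂_3: C_3 → C_2 sends each 3-simplex σ to the alternating sum Σ_i (−1)^i (σ with its i-th vertex removed). For instance
  ∂[v_0,v_1,v_2,v_3] = [v_1,v_2,v_3] − [v_0,v_2,v_3] + [v_0,v_1,v_3] − [v_0,v_1,v_2],
  ∂[v_0,v_1,v_3,v_4] = [v_1,v_3,v_4] − [v_0,v_3,v_4] + [v_0,v_1,v_4] − [v_0,v_1,v_3].
As a 10×5 matrix over Z this has rank 4, with invariant factors (1,1,1,1).

From H_k ≅ ker(∂_k) / im(∂_{k+1}) we obtain:

  H_1: rank ker ∂_1 − rank ∂_2 = (10 − 4) − 6 = 0, and the invariant factors of ∂_2 are all 1, so H_1 = 0.

H_1 = 0.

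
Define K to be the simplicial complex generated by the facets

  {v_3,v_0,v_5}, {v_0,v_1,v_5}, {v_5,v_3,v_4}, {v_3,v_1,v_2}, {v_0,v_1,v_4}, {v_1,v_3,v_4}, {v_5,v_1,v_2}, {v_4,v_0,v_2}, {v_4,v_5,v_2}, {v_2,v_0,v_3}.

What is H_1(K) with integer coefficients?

H_1 = Z/2.

Take the total order v_0 < v_1 < v_2 < v_3 < v_4 < v_5 on the vertex set. Then K (dimension 2) consists of the simplices:

  0-simplices (6): [v_0], [v_1], [v_2], [v_3], [v_4], [v_5]
  1-simplices (15): (15 of them)
  2-simplices (10): [v_0,v_1,v_4], [v_0,v_1,v_5], [v_0,v_2,v_3], [v_0,v_2,v_4], [v_0,v_3,v_5], [v_1,v_2,v_3], [v_1,v_2,v_5], [v_1,v_3,v_4], [v_2,v_4,v_5], [v_3,v_4,v_5]

giving chain groups C_0 ≅ Z^6, C_1 ≅ Z^15, C_2 ≅ Z^10.

Boundary ∂_1: C_1 → C_0 is given by ∂[p,q] = [q] − [p].
The resulting 6×15 matrix has rank 5, and its Smith normal form has invariant factors (1,1,1,1,1).

Boundary ∂_2: C_2 → C_1 maps a triangle to the signed sum of its edges. For instance
  ∂[v_0,v_1,v_4] = [v_1,v_4] − [v_0,v_4] + [v_0,v_1],
  ∂[v_0,v_1,v_5] = [v_1,v_5] − [v_0,v_5] + [v_0,v_1].
As a 15×10 matrix over Z this has rank 10, with invariant factors (1,1,1,1,1,1,1,1,1,2).

From H_k ≅ ker(∂_k) / im(∂_{k+1}) we obtain:

  H_1: rank ker ∂_1 − rank ∂_2 = (15 − 5) − 10 = 0, and ∂_2 has invariant factor 2 > 1, so H_1 ≅ Z/2.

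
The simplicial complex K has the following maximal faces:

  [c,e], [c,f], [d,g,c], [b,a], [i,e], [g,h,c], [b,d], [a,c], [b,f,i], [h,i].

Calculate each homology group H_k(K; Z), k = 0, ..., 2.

H_0 = Z,  H_1 = Z^4,  H_2 = 0.

We work with the vertex ordering a < b < c < d < e < f < g < h < i. The simplices of K, each written with vertices in increasing order, are:

  0-simplices (9): a, b, c, d, e, f, g, h, i
  1-simplices (15): ab, ac, bd, bf, bi, cd, ce, cf, cg, ch, dg, ei, fi, gh, hi
  2-simplices (3): bfi, cdg, cgh

Hence C_0 ≅ Z^9, C_1 ≅ Z^15, C_2 ≅ Z^3.

Boundary ∂_1: C_1 → C_0 maps an edge to its endpoints' difference, ∂[p,q] = q − p.
The 9×15 boundary matrix has rank 8 and Smith normal form diag(1,1,1,1,1,1,1,1).

Boundary ∂_2: C_2 → C_1 acts by ∂[p,q,r] = [q,r] − [p,r] + [p,q]. For instance
  ∂bfi = fi − bi + bf,
  ∂cdg = dg − cg + cd.
The 15×3 boundary matrix has rank 3 and Smith normal form diag(1,1,1).

Reading off H_k = ker ∂_k / im ∂_{k+1}:

  H_0: rank C_0 − rank ∂_1 = 9 − 8 = 1, and the invariant factors of ∂_1 are all 1, so H_0 = Z.
  H_1: rank ker ∂_1 − rank ∂_2 = (15 − 8) − 3 = 4, and the invariant factors of ∂_2 are all 1, so H_1 = Z^4.
  H_2: rank ker ∂_2 − rank ∂_3 = (3 − 3) − 0 = 0, and there is no ∂_3, so H_2 = 0.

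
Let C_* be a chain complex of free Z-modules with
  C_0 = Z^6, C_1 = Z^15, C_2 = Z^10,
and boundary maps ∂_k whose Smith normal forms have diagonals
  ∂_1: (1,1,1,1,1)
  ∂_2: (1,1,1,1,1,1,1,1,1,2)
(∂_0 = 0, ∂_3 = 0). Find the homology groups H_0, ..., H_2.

H_0: b_0 = 6 − 0 − 5 = 1; torsion from ∂_1 factors > 1: none. So H_0 = Z.
H_1: b_1 = 15 − 5 − 10 = 0; torsion from ∂_2 factors > 1: [2]. So H_1 = Z/2.
H_2: b_2 = 10 − 10 − 0 = 0; torsion from ∂_3 factors > 1: none. So H_2 = 0.

H_0 = Z,  H_1 = Z/2,  H_2 = 0.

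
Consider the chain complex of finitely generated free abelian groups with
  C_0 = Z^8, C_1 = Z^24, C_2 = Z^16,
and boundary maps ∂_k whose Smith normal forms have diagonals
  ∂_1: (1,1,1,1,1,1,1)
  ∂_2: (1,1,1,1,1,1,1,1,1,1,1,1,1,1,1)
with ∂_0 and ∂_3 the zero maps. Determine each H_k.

H_0 = Z,  H_1 = Z^2,  H_2 = Z.

H_0: b_0 = 8 − 0 − 7 = 1; torsion from ∂_1 factors > 1: none. So H_0 = Z.
H_1: b_1 = 24 − 7 − 15 = 2; torsion from ∂_2 factors > 1: none. So H_1 = Z^2.
H_2: b_2 = 16 − 15 − 0 = 1; torsion from ∂_3 factors > 1: none. So H_2 = Z.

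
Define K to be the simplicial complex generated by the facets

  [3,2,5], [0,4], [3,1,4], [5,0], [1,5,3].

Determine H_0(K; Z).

H_0 = Z.

Fix the vertex order 0 < 1 < 2 < 3 < 4 < 5 and write every simplex with vertices in increasing order. Then dim K = 2 and the simplices of K are:

  0-simplices (6): [0], [1], [2], [3], [4], [5]
  1-simplices (9): [0,4], [0,5], [1,3], [1,4], [1,5], [2,3], [2,5], [3,4], [3,5]
  2-simplices (3): [1,3,4], [1,3,5], [2,3,5]

giving chain groups C_0 ≅ Z^6, C_1 ≅ Z^9, C_2 ≅ Z^3.

Boundary ∂_1: C_1 → C_0 maps an edge to its endpoints' difference, ∂[p,q] = q − p.
This gives a 6×9 integer matrix of rank 5; reducing to Smith normal form yields diagonal entries (1,1,1,1,1).

Boundary ∂_2: C_2 → C_1 sends each 2-simplex [p,q,r] to [q,r] − [p,r] + [p,q]. For instance
  ∂[1,3,5] = [3,5] − [1,5] + [1,3],
  ∂[1,3,4] = [3,4] − [1,4] + [1,3].
As a 9×3 matrix over Z this has rank 3, with invariant factors (1,1,1).

Now H_k = ker ∂_k / im ∂_{k+1}, so:

  H_0: rank C_0 − rank ∂_1 = 6 − 5 = 1, and the invariant factors of ∂_1 are all 1, so H_0 ≅ Z.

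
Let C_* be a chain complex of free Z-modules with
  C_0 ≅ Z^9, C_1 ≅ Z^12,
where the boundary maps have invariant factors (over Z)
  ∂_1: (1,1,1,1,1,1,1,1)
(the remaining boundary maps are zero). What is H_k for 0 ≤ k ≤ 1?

H_0 = Z,  H_1 = Z^4.

H_0: b_0 = 9 − 0 − 8 = 1; torsion from ∂_1 factors > 1: none. So H_0 = Z.
H_1: b_1 = 12 − 8 − 0 = 4; torsion from ∂_2 factors > 1: none. So H_1 = Z^4.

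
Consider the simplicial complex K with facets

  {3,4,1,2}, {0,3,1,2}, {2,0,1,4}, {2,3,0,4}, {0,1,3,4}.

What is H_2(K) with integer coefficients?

K has 5 vertices, 10 edges, 10 triangles, 5 3-simplices.
rank ∂_2 = 6, rank ∂_3 = 4 ⇒ b_2 = 10 − 6 − 4 = 0; all invariant factors of ∂_3 are 1 so no torsion. So H_2 = 0.

H_2 ≅ 0.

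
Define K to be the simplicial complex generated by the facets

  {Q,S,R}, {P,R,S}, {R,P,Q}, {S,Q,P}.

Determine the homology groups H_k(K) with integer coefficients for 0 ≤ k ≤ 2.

H_0 ≅ Z,  H_1 = 0,  H_2 ≅ Z.

Fix the vertex order P < Q < R < S and write every simplex with vertices in increasing order. Then dim K = 2 and the simplices of K are:

  0-simplices (4): P, Q, R, S
  1-simplices (6): PQ, PR, PS, QR, QS, RS
  2-simplices (4): PQR, PQS, PRS, QRS

Hence C_0 ≅ Z^4, C_1 ≅ Z^6, C_2 ≅ Z^4.

Boundary ∂_1: C_1 → C_0 sends each edge [p,q] (with p < q) to q − p. For instance
  ∂PQ = Q − P.
This gives a 4×6 integer matrix of rank 3; reducing to Smith normal form yields diagonal entries (1,1,1).

∂_2: C_2 → C_1 sends each 2-simplex [p,q,r] to [q,r] − [p,r] + [p,q]. For instance
  ∂QRS = RS − QS + QR,
  ∂PQR = QR − PR + PQ.
This gives a 6×4 integer matrix of rank 3; reducing to Smith normal form yields diagonal entries (1,1,1).

From H_k ≅ ker(∂_k) / im(∂_{k+1}) we obtain:

  H_0: rank C_0 − rank ∂_1 = 4 − 3 = 1, and the invariant factors of ∂_1 are all 1, so H_0 = Z.
  H_1: rank ker ∂_1 − rank ∂_2 = (6 − 3) − 3 = 0, and the invariant factors of ∂_2 are all 1, so H_1 = 0.
  H_2: rank ker ∂_2 − rank ∂_3 = (4 − 3) − 0 = 1, and there is no ∂_3, so H_2 = Z.

As a check, the Euler characteristic is 4 − 6 + 4 = 2, which agrees with 1 − 0 + 1 = 2.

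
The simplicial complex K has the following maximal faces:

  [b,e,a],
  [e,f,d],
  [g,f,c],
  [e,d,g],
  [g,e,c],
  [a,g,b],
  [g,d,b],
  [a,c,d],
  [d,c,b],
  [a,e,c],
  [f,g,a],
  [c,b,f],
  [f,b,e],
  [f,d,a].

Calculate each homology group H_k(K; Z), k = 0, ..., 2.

H_0 ≅ Z,  H_1 ≅ Z^2,  H_2 ≅ Z.

Order the vertices as a < b < c < d < e < f < g. Listing each simplex with vertices in this order, K has dimension 2 with simplices:

  0-simplices (7): a, b, c, d, e, f, g
  1-simplices (21): ab, ac, ad, ae, af, ag, bc, bd, be, bf, bg, cd, ce, cf, cg, de, df, dg, ef, eg, fg
  2-simplices (14): abe, abg, acd, ace, adf, afg, bcd, bcf, bdg, bef, ceg, cfg, def, deg

Hence C_0 ≅ Z^7, C_1 ≅ Z^21, C_2 ≅ Z^14.

∂_1: C_1 → C_0 maps an edge to its endpoints' difference, ∂[p,q] = q − p.
The 7×21 boundary matrix has rank 6 and Smith normal form diag(1,1,1,1,1,1).

Boundary ∂_2: C_2 → C_1 acts by ∂[p,q,r] = [q,r] − [p,r] + [p,q]. For instance
  ∂abg = bg − ag + ab,
  ∂adf = df − af + ad.
As a 21×14 matrix over Z this has rank 13, with invariant factors (1,1,1,1,1,1,1,1,1,1,1,1,1).

Computing H_k = (kernel of ∂_k) / (image of ∂_{k+1}):

  H_0: rank C_0 − rank ∂_1 = 7 − 6 = 1, and the invariant factors of ∂_1 are all 1, so H_0 ≅ Z.
  H_1: rank ker ∂_1 − rank ∂_2 = (21 − 6) − 13 = 2, and the invariant factors of ∂_2 are all 1, so H_1 ≅ Z^2.
  H_2: rank ker ∂_2 − rank ∂_3 = (14 − 13) − 0 = 1, and there is no ∂_3, so H_2 ≅ Z.

(K is a triangulation of the torus T^2.)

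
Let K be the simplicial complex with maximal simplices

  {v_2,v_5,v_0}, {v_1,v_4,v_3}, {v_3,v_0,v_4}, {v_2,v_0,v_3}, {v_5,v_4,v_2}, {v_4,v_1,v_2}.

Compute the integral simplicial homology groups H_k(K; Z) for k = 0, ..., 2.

We work with the vertex ordering v_0 < v_1 < v_2 < v_3 < v_4 < v_5. The simplices of K, each written with vertices in increasing order, are:

  0-simplices (6): [v_0], [v_1], [v_2], [v_3], [v_4], [v_5]
  1-simplices (12): [v_0,v_2], [v_0,v_3], [v_0,v_4], [v_0,v_5], [v_1,v_2], [v_1,v_3], [v_1,v_4], [v_2,v_3], [v_2,v_4], [v_2,v_5], [v_3,v_4], [v_4,v_5]
  2-simplices (6): [v_0,v_2,v_3], [v_0,v_2,v_5], [v_0,v_3,v_4], [v_1,v_2,v_4], [v_1,v_3,v_4], [v_2,v_4,v_5]

giving chain groups C_0 ≅ Z^6, C_1 ≅ Z^12, C_2 ≅ Z^6.

Boundary ∂_1: C_1 → C_0 sends each edge [p,q] (with p < q) to q − p. For instance
  ∂[v_3,v_4] = [v_4] − [v_3].
The 6×12 boundary matrix has rank 5 and Smith normal form diag(1,1,1,1,1).

The boundary map ∂_2: C_2 → C_1 maps a triangle to the signed sum of its edges. For instance
  ∂[v_0,v_3,v_4] = [v_3,v_4] − [v_0,v_4] + [v_0,v_3],
  ∂[v_0,v_2,v_5] = [v_2,v_5] − [v_0,v_5] + [v_0,v_2].
As a 12×6 matrix over Z this has rank 6, with invariant factors (1,1,1,1,1,1).

Now H_k = ker ∂_k / im ∂_{k+1}, so:

  H_0: rank C_0 − rank ∂_1 = 6 − 5 = 1, and the invariant factors of ∂_1 are all 1, so H_0 = Z.
  H_1: rank ker ∂_1 − rank ∂_2 = (12 − 5) − 6 = 1, and the invariant factors of ∂_2 are all 1, so H_1 = Z.
  H_2: rank ker ∂_2 − rank ∂_3 = (6 − 6) − 0 = 0, and there is no ∂_3, so H_2 = 0.

H_0 = Z,  H_1 = Z,  H_2 = 0.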